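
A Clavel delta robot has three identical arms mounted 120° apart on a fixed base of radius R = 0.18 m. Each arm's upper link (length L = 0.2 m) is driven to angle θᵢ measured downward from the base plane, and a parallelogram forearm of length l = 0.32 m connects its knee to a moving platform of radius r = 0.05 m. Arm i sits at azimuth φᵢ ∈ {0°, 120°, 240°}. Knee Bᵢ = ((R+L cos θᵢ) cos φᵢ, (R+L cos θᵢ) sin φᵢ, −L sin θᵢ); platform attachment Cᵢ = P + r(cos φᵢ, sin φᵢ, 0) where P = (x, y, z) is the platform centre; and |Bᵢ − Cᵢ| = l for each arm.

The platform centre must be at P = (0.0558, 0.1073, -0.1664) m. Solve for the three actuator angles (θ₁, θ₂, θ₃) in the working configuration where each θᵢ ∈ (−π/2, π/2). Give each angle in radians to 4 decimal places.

θ₁ = 0.1742, θ₂ = 0.0873, θ₃ = 1.2217

rotate P by −φ1: (0.0558, 0.1073, -0.1664)
  A cos θ + B sin θ = C:  0.0742·cos θ + -0.1664·sin θ = 0.0442
  γ=atan2(-0.1664,0.0742)=-1.1513;  ψ=arccos(0.2428)=1.3256;  θ1=γ+ψ≈0.1742
rotate P by −φ2: (0.0650, -0.1020, -0.1664)
  e−x'=0.0650;  (l²−L²−(e−x')²−y'²−z²)/2L = 0.0502
  √(A²+B²)=0.1786;  θ2 = -1.1985+1.2858 ≈ 0.0873
φ3=240.0° → target in arm frame (-0.1208, -0.0053)
  A=0.2508, B=-0.1664, C=(l²−L²−A²−y'²−z²)/(2L)=-0.0706
  γ=atan2(-0.1664,0.2508)=-0.5857;  ψ=arccos(-0.2345)=1.8075;  θ3=γ+ψ≈1.2217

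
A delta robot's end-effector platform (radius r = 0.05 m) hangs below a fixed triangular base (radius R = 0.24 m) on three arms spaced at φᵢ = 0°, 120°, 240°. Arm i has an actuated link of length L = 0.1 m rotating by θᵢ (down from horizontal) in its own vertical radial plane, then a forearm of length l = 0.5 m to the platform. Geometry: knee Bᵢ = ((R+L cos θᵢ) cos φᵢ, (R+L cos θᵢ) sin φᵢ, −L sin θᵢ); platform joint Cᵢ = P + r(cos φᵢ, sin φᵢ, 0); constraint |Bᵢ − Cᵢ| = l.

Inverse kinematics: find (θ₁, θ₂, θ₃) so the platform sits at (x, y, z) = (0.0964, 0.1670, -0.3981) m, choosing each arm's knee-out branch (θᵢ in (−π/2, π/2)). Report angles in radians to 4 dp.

θ₁ = -0.3497, θ₂ = -0.3499, θ₃ = 1.3954

rotate P by −φ1: (0.0964, 0.1670, -0.3981)
  A cos θ + B sin θ = C:  0.0936·cos θ + -0.3981·sin θ = 0.2243
  γ=atan2(-0.3981,0.0936)=-1.3399;  ψ=arccos(0.5485)=0.9902;  θ1=γ+ψ≈-0.3497
φ2=120.0° → target in arm frame (0.0964, -0.1670)
  A cos θ + B sin θ = C:  0.0936·cos θ + -0.3981·sin θ = 0.2244
  γ=atan2(-0.3981,0.0936)=-1.3399;  ψ=arccos(0.5487)=0.9900;  θ2=γ+ψ≈-0.3499
φ3=240.0° → target in arm frame (-0.1928, 0.0000)
  A=0.3828, B=-0.3981, C=(l²−L²−A²−y'²−z²)/(2L)=-0.3252
  √(A²+B²)=0.5523;  θ3 = -0.8050+2.2004 ≈ 1.3954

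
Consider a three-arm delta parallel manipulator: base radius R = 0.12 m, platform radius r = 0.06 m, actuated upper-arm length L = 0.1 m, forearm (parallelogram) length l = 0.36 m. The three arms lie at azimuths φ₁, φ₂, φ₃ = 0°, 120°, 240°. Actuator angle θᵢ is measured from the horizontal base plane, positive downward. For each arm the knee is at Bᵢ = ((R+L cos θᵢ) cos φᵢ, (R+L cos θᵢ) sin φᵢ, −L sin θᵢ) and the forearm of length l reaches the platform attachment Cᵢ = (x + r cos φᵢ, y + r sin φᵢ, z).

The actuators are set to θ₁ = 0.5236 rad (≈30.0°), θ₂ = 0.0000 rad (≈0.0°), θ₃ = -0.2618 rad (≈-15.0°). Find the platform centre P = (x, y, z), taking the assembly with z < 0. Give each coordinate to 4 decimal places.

(-0.0920, -0.0298, -0.3180)

φ1=0.0°: virtual centre (0.1466, 0.0000, -0.0500), radius l
φ2=120.0°: virtual centre (-0.0800, 0.1386, 0.0000), radius l
arm 3 at φ=240.0°: ρ3 = 0.1566;  O3 = (-0.0783, -0.1356, 0.0259)
subtract pairs → two planes through P
[-0.4532 0.2771 0.1000]·P = 0.0016;  [-0.4498 -0.2712 0.1518]·P = 0.0012
det = 0.2476;  x = -0.0031+0.2794z,  y = 0.0007+0.0961z
into |P−O₁|² = l²: 1.0873z² + 0.0165z + -0.1047 = 0;  Δ = 0.4556;  z = -0.3180 or 0.3028 → z<0 root = -0.3180
x = -0.0920, y = -0.0298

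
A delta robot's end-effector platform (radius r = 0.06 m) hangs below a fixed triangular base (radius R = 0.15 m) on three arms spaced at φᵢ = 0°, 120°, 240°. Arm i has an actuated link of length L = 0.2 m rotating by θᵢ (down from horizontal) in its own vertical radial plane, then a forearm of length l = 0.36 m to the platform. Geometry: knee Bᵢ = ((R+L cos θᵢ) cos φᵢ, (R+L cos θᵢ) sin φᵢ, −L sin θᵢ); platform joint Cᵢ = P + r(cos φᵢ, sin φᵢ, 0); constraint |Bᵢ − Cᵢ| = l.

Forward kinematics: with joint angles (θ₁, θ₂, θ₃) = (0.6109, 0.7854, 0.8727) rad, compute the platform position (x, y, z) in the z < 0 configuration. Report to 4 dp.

φ1=0.0°: virtual centre (0.2538, 0.0000, -0.1147), radius l
centre 2 = (0.2314·cos120.0°, 0.2314·sin120.0°, -0.1414) = (-0.1157, 0.2004, -0.1414)
arm 3 at φ=240.0°: ρ3 = 0.2186;  centre 3 = (-0.1093, -0.1893, -0.1532)
eliminate P² terms by subtracting sphere 1 from 2 and 3
linear system: -0.7391x+0.4008y = -0.0040−-0.0534z; -0.7262x+-0.3785y = -0.0063−-0.0770z
Cramer: x(z) = 0.0071-0.0895z;  y(z) = 0.0031-0.0317z
sphere 1 gives Az²+Bz+C=0 with A=1.0090, B=0.2734, C=-0.0556;  B²−4AC=0.2990;  roots -0.4064, 0.1355;  negative root z = -0.4064
x = 0.0435, y = 0.0160

(0.0435, 0.0160, -0.4064)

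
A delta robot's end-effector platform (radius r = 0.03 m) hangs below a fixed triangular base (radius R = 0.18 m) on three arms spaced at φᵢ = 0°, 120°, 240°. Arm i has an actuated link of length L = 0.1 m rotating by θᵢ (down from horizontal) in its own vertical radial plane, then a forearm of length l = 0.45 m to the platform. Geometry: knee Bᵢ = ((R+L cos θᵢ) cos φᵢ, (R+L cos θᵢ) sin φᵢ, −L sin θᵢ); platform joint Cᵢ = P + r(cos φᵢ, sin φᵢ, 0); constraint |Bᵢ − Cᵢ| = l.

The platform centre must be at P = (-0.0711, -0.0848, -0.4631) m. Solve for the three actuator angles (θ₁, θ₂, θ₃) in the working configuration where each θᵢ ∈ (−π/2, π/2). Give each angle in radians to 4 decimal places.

arm 1 (φ=0.0°): x'=-0.0711, y'=-0.0848
  A=0.2211, B=-0.4631, C=(l²−L²−A²−y'²−z²)/(2L)=-0.3902
  √(A²+B²)=0.5132;  θ1 = -1.1254+2.4346 ≈ 1.3093
arm 2 (φ=120.0°): x'=-0.0379, y'=0.1040
  e−x'=0.1879;  (l²−L²−(e−x')²−y'²−z²)/2L = -0.3404
  γ=atan2(-0.4631,0.1879)=-1.1854;  ψ=arccos(-0.6811)=2.3200;  θ2=γ+ψ≈1.1346
arm 3 (φ=240.0°): x'=0.1090, y'=-0.0192
  A cos θ + B sin θ = C:  0.0410·cos θ + -0.4631·sin θ = -0.1201
  θ3 = atan2(B,A) + arccos(C/0.4649) = 0.3495

θ₁ = 1.3093, θ₂ = 1.1346, θ₃ = 0.3495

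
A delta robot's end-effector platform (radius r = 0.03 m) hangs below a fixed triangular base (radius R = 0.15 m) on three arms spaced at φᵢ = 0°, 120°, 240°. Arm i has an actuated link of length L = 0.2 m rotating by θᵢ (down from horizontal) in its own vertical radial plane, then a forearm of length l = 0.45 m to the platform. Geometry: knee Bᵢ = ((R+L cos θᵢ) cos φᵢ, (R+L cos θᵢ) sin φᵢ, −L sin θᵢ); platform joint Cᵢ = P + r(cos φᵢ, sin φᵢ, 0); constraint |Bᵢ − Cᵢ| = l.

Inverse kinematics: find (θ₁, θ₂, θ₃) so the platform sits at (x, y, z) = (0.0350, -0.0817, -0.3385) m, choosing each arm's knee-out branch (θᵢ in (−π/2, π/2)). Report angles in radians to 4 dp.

rotate P by −φ1: (0.0350, -0.0817, -0.3385)
  A cos θ + B sin θ = C:  0.0850·cos θ + -0.3385·sin θ = 0.0850
  γ=atan2(-0.3385,0.0850)=-1.3248;  ψ=arccos(0.2437)=1.3246;  θ1=γ+ψ≈-0.0001
φ2=120.0° → target in arm frame (-0.0883, 0.0105)
  A=0.2083, B=-0.3385, C=(l²−L²−A²−y'²−z²)/(2L)=0.0111
  √(A²+B²)=0.3974;  θ2 = -1.0193+1.5429 ≈ 0.5236
φ3=240.0° → target in arm frame (0.0533, 0.0712)
  A cos θ + B sin θ = C:  0.0667·cos θ + -0.3385·sin θ = 0.0960
  γ=atan2(-0.3385,0.0667)=-1.3761;  ψ=arccos(0.2782)=1.2888;  θ3=γ+ψ≈-0.0873

θ₁ = -0.0001, θ₂ = 0.5236, θ₃ = -0.0873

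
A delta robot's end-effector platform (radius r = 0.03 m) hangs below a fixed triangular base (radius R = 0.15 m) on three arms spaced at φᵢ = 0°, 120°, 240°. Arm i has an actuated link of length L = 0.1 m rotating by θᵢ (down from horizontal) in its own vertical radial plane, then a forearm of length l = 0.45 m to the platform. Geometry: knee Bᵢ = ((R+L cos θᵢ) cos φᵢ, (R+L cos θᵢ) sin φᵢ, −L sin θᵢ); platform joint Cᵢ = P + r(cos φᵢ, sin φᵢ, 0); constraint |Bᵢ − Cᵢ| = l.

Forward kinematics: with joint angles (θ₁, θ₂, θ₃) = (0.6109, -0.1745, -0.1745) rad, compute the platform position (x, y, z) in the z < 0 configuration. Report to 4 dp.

(-0.1002, 0.0000, -0.3908)

S1 = (0.2019·cos0.0°, 0.2019·sin0.0°, -0.0574) = (0.2019, 0.0000, -0.0574)
arm 2 at φ=120.0°: (R−r)+L cos θ2 = 0.2185;  S2 = (-0.1092, 0.1892, 0.0174)
φ3=240.0°: virtual centre (-0.1092, -0.1892, 0.0174), radius l
eliminate P² terms by subtracting sphere 1 from 2 and 3
[-0.6223 0.3784 0.1494]·P = 0.0040;  [-0.6223 -0.3784 0.1494]·P = 0.0040
det = 0.4710;  x = -0.0064+0.2401z,  y = 0.0000+0.0000z
sphere 1 gives Az²+Bz+C=0 with A=1.0577, B=0.0147, C=-0.1558;  B²−4AC=0.6594;  roots -0.3908, 0.3770;  negative root z = -0.3908
x = -0.1002, y = 0.0000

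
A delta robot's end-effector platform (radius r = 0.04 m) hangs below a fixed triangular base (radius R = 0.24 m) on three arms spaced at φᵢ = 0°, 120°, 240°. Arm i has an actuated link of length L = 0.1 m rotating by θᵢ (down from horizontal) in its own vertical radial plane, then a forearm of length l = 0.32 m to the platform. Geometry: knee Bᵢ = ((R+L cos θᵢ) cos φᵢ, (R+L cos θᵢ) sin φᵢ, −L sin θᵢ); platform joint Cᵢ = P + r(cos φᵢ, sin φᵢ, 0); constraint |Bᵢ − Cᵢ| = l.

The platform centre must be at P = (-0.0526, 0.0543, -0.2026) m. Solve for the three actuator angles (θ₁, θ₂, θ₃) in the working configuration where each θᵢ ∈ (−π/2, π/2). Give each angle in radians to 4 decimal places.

φ1=0.0° → target in arm frame (-0.0526, 0.0543)
  A cos θ + B sin θ = C:  0.2526·cos θ + -0.2026·sin θ = -0.0770
  γ=atan2(-0.2026,0.2526)=-0.6760;  ψ=arccos(-0.2378)=1.8109;  θ1=γ+ψ≈1.1349
φ2=120.0° → target in arm frame (0.0733, 0.0184)
  A=0.1267, B=-0.2026, C=(l²−L²−A²−y'²−z²)/(2L)=0.1748
  √(A²+B²)=0.2389;  θ2 = -1.0120+0.7499 ≈ -0.2621
φ3=240.0° → target in arm frame (-0.0207, -0.0727)
  A=0.2207, B=-0.2026, C=(l²−L²−A²−y'²−z²)/(2L)=-0.0133
  γ=atan2(-0.2026,0.2207)=-0.7426;  ψ=arccos(-0.0443)=1.6151;  θ3=γ+ψ≈0.8725

θ₁ = 1.1349, θ₂ = -0.2621, θ₃ = 0.8725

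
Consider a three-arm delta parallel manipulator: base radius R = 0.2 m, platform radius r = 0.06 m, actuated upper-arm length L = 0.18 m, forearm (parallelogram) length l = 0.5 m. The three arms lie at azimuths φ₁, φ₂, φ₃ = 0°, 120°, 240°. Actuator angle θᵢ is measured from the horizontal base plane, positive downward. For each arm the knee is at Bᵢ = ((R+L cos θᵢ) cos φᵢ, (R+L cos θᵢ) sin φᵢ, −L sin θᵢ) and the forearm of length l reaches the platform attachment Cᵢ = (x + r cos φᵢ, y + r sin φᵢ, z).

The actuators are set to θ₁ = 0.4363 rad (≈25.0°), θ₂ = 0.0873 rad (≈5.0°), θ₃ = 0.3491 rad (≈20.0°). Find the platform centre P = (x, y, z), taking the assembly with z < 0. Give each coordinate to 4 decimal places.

(-0.0387, 0.0392, -0.4389)

centre 1 = (0.3031·cos0.0°, 0.3031·sin0.0°, -0.0761) = (0.3031, 0.0000, -0.0761)
centre 2 = (0.3193·cos120.0°, 0.3193·sin120.0°, -0.0157) = (-0.1597, 0.2765, -0.0157)
centre 3 = (0.3091·cos240.0°, 0.3091·sin240.0°, -0.0616) = (-0.1546, -0.2677, -0.0616)
|centre ₂|²−|centre ₁|² = 0.0045;  |centre ₃|²−|centre ₁|² = 0.0017
[-0.9256 0.5531 0.1207]·P = 0.0045;  [-0.9154 -0.5355 0.0290]·P = 0.0017
det = 1.0019;  x = -0.0033+0.0805z,  y = 0.0026+-0.0835z
sphere 1 gives Az²+Bz+C=0 with A=1.0135, B=0.1023, C=-0.1503;  B²−4AC=0.6197;  roots -0.4389, 0.3379;  negative root z = -0.4389
x = -0.0387, y = 0.0392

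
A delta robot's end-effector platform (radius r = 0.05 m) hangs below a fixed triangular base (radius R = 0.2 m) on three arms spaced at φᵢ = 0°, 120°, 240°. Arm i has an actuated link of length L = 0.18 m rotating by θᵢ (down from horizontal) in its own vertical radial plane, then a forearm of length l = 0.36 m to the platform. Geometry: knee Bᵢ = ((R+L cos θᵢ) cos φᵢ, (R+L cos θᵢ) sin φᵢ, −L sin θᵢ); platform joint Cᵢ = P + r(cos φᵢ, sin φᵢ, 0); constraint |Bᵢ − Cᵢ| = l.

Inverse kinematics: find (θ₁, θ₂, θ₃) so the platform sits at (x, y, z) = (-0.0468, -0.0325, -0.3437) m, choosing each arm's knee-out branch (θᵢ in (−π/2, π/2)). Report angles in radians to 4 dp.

rotate P by −φ1: (-0.0468, -0.0325, -0.3437)
  A=0.1968, B=-0.3437, C=(l²−L²−A²−y'²−z²)/(2L)=-0.1687
  √(A²+B²)=0.3961;  θ1 = -1.0508+2.0107 ≈ 0.9599
rotate P by −φ2: (-0.0047, 0.0568, -0.3437)
  e−x'=0.1547;  (l²−L²−(e−x')²−y'²−z²)/2L = -0.1336
  γ=atan2(-0.3437,0.1547)=-1.1477;  ψ=arccos(-0.3545)=1.9331;  θ2=γ+ψ≈0.7854
rotate P by −φ3: (0.0515, -0.0243, -0.3437)
  e−x'=0.0985;  (l²−L²−(e−x')²−y'²−z²)/2L = -0.0867
  θ3 = atan2(B,A) + arccos(C/0.3575) = 0.5239

θ₁ = 0.9599, θ₂ = 0.7854, θ₃ = 0.5239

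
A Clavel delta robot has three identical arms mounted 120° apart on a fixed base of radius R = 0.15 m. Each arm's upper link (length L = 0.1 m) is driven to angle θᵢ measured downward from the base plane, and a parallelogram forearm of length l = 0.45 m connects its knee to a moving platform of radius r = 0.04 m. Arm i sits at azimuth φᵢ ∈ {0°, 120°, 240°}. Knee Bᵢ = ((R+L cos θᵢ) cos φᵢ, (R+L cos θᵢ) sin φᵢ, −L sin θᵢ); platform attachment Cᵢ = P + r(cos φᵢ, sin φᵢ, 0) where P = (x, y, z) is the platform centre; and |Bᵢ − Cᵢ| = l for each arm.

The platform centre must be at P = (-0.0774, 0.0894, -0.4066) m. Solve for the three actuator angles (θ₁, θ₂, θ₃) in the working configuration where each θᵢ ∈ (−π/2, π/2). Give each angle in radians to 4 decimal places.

arm 1 (φ=0.0°): x'=-0.0774, y'=0.0894
  e−x'=0.1874;  (l²−L²−(e−x')²−y'²−z²)/2L = -0.0797
  √(A²+B²)=0.4477;  θ1 = -1.1389+1.7497 ≈ 0.6108
φ2=120.0° → target in arm frame (0.1161, 0.0223)
  A=-0.0061, B=-0.4066, C=(l²−L²−A²−y'²−z²)/(2L)=0.1332
  √(A²+B²)=0.4066;  θ2 = -1.5859+1.2371 ≈ -0.3488
rotate P by −φ3: (-0.0387, -0.1117, -0.4066)
  e−x'=0.1487;  (l²−L²−(e−x')²−y'²−z²)/2L = -0.0371
  γ=atan2(-0.4066,0.1487)=-1.2201;  ψ=arccos(-0.0858)=1.6567;  θ3=γ+ψ≈0.4365

θ₁ = 0.6108, θ₂ = -0.3488, θ₃ = 0.4365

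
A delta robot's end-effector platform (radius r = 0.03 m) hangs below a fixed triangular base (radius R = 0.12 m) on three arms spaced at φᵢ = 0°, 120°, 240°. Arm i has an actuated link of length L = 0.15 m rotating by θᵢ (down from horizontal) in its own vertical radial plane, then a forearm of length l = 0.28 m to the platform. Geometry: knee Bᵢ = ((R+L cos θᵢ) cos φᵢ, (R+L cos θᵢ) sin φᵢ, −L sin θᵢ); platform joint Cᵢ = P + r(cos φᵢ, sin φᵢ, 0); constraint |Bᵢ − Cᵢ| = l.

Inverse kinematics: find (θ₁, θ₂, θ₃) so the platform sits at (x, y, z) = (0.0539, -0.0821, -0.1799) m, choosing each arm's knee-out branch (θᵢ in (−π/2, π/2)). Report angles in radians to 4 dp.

θ₁ = -0.0873, θ₂ = 0.9600, θ₃ = 0.0003

arm 1 (φ=0.0°): x'=0.0539, y'=-0.0821
  A=0.0361, B=-0.1799, C=(l²−L²−A²−y'²−z²)/(2L)=0.0516
  √(A²+B²)=0.1835;  θ1 = -1.3728+1.2855 ≈ -0.0873
φ2=120.0° → target in arm frame (-0.0981, -0.0056)
  A cos θ + B sin θ = C:  0.1881·cos θ + -0.1799·sin θ = -0.0395
  θ2 = atan2(B,A) + arccos(C/0.2602) = 0.9600
rotate P by −φ3: (0.0442, 0.0877, -0.1799)
  A=0.0458, B=-0.1799, C=(l²−L²−A²−y'²−z²)/(2L)=0.0458
  √(A²+B²)=0.1857;  θ3 = -1.3212+1.3216 ≈ 0.0003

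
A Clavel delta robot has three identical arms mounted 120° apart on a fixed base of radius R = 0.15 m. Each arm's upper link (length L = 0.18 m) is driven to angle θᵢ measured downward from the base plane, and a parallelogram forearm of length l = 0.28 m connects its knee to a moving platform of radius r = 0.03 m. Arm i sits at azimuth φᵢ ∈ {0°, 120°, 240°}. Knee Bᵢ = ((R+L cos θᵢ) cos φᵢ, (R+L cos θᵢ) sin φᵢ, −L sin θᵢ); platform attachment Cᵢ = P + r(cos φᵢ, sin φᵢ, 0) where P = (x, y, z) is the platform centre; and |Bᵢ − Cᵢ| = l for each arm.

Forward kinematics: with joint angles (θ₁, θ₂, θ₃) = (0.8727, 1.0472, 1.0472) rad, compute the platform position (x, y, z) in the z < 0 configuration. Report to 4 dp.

O1 = (0.2357·cos0.0°, 0.2357·sin0.0°, -0.1379) = (0.2357, 0.0000, -0.1379)
arm 2 at φ=120.0°: e+L cos θ2 = 0.2100;  O2 = (-0.1050, 0.1819, -0.1559)
O3 = (0.2100·cos240.0°, 0.2100·sin240.0°, -0.1559) = (-0.1050, -0.1819, -0.1559)
eliminate P² terms by subtracting sphere 1 from 2 and 3
[-0.6814 0.3637 -0.0360]·P = -0.0062;  [-0.6814 -0.3637 -0.0360]·P = -0.0062
det = 0.4957;  x = 0.0091+-0.0528z,  y = 0.0000+0.0000z
quadratic in z: (1.0028)z²+(0.2997)z+(-0.0080)=0, √Δ=0.3493 → z ∈ {-0.3236, 0.0247}; z = -0.3236 (taking z<0)
x = 0.0261, y = 0.0000

(0.0261, 0.0000, -0.3236)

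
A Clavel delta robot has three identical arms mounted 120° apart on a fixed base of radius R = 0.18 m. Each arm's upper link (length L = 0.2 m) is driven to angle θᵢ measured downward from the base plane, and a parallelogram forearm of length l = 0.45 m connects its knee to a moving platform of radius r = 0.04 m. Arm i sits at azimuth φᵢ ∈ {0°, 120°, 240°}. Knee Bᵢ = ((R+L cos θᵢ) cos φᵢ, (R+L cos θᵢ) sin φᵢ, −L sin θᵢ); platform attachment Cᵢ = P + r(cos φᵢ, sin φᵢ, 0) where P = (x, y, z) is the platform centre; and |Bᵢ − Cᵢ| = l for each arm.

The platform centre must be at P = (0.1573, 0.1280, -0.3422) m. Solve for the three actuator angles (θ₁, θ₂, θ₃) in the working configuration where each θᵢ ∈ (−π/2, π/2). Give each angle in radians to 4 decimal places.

θ₁ = -0.2616, θ₂ = 0.3492, θ₃ = 1.1347

φ1=0.0° → target in arm frame (0.1573, 0.1280)
  A cos θ + B sin θ = C:  -0.0173·cos θ + -0.3422·sin θ = 0.0718
  γ=atan2(-0.3422,-0.0173)=-1.6213;  ψ=arccos(0.2095)=1.3597;  θ1=γ+ψ≈-0.2616
φ2=120.0° → target in arm frame (0.0322, -0.2002)
  e−x'=0.1078;  (l²−L²−(e−x')²−y'²−z²)/2L = -0.0158
  θ2 = atan2(B,A) + arccos(C/0.3588) = 0.3492
arm 3 (φ=240.0°): x'=-0.1895, y'=0.0722
  A cos θ + B sin θ = C:  0.3295·cos θ + -0.3422·sin θ = -0.1710
  √(A²+B²)=0.4750;  θ3 = -0.8043+1.9390 ≈ 1.1347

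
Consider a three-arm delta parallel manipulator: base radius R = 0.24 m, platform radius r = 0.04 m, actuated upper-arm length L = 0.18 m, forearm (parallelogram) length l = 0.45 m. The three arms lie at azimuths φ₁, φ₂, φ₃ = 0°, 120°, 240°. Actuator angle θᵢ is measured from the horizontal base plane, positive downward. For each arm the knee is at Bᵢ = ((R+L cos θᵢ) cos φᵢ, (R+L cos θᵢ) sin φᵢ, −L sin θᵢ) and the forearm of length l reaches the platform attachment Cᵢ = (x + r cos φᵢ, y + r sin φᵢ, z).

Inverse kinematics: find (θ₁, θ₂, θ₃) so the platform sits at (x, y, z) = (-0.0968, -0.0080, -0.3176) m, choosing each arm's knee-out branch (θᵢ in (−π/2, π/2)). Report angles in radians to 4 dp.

arm 1 (φ=0.0°): x'=-0.0968, y'=-0.0080
  A cos θ + B sin θ = C:  0.2968·cos θ + -0.3176·sin θ = -0.0526
  √(A²+B²)=0.4347;  θ1 = -0.8192+1.6920 ≈ 0.8728
rotate P by −φ2: (0.0415, 0.0878, -0.3176)
  e−x'=0.1585;  (l²−L²−(e−x')²−y'²−z²)/2L = 0.1011
  γ=atan2(-0.3176,0.1585)=-1.1078;  ψ=arccos(0.2847)=1.2821;  θ2=γ+ψ≈0.1742
arm 3 (φ=240.0°): x'=0.0553, y'=-0.0798
  e−x'=0.1447;  (l²−L²−(e−x')²−y'²−z²)/2L = 0.1165
  θ3 = atan2(B,A) + arccos(C/0.3490) = 0.0872

θ₁ = 0.8728, θ₂ = 0.1742, θ₃ = 0.0872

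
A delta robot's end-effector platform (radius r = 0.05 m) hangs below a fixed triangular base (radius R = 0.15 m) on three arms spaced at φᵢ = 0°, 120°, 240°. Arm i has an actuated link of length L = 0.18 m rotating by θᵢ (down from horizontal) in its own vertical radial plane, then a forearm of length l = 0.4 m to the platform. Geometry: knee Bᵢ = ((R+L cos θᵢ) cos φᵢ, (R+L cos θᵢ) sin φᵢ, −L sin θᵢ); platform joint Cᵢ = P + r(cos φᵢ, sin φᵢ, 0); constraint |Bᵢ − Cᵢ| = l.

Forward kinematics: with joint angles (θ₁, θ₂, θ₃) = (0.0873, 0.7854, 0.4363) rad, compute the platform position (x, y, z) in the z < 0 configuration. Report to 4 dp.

φ1=0.0°: virtual centre (0.2793, 0.0000, -0.0157), radius l
φ2=120.0°: virtual centre (-0.1136, 0.1968, -0.1273), radius l
φ3=240.0°: virtual centre (-0.1316, -0.2279, -0.0761), radius l
eliminate P² terms by subtracting sphere 1 from 2 and 3
[-0.7859 0.3937 -0.2232]·P = -0.0104;  [-0.8218 -0.4558 -0.1207]·P = -0.0032
Cramer: x(z) = 0.0088-0.2189z;  y(z) = -0.0088+0.1298z
quadratic in z: (1.0648)z²+(0.1475)z+(-0.0865)=0, √Δ=0.6247 → z ∈ {-0.3626, 0.2241}; z = -0.3626 (taking z<0)
x = 0.0882, y = -0.0559

(0.0882, -0.0559, -0.3626)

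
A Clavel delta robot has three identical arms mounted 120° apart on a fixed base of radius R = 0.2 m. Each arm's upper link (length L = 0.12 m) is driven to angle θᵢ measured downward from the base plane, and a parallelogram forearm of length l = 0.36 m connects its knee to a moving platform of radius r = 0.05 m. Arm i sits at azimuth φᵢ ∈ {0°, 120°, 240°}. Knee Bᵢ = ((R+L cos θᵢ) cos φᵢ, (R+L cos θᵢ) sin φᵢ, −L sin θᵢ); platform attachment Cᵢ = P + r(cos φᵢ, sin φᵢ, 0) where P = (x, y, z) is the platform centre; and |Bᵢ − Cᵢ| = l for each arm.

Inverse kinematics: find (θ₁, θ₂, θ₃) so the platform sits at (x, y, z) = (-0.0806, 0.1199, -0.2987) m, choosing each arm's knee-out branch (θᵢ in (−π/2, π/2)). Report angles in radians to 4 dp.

arm 1 (φ=0.0°): x'=-0.0806, y'=0.1199
  A=0.2306, B=-0.2987, C=(l²−L²−A²−y'²−z²)/(2L)=-0.1732
  √(A²+B²)=0.3774;  θ1 = -0.9134+2.0477 ≈ 1.1344
rotate P by −φ2: (0.1441, 0.0099, -0.2987)
  A=0.0059, B=-0.2987, C=(l²−L²−A²−y'²−z²)/(2L)=0.1077
  γ=atan2(-0.2987,0.0059)=-1.5512;  ψ=arccos(0.3605)=1.2020;  θ2=γ+ψ≈-0.3492
arm 3 (φ=240.0°): x'=-0.0635, y'=-0.1298
  A cos θ + B sin θ = C:  0.2135·cos θ + -0.2987·sin θ = -0.1519
  γ=atan2(-0.2987,0.2135)=-0.9501;  ψ=arccos(-0.4137)=1.9973;  θ3=γ+ψ≈1.0471

θ₁ = 1.1344, θ₂ = -0.3492, θ₃ = 1.0471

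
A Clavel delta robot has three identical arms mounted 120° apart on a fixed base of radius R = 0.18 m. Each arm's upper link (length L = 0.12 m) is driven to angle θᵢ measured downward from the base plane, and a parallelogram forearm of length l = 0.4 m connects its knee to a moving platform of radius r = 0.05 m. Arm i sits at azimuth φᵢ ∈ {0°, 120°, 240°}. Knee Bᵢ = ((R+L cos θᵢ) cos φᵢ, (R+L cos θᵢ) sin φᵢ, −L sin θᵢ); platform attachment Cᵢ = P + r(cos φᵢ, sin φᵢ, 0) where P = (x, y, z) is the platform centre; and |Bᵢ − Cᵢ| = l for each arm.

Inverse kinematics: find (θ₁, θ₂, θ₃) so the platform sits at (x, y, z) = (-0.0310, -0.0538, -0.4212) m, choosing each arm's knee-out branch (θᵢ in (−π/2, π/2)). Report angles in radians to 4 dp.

φ1=0.0° → target in arm frame (-0.0310, -0.0538)
  e−x'=0.1610;  (l²−L²−(e−x')²−y'²−z²)/2L = -0.2526
  √(A²+B²)=0.4509;  θ1 = -1.2057+2.1654 ≈ 0.9597
rotate P by −φ2: (-0.0311, 0.0537, -0.4212)
  A cos θ + B sin θ = C:  0.1611·cos θ + -0.4212·sin θ = -0.2527
  √(A²+B²)=0.4510;  θ2 = -1.2055+2.1656 ≈ 0.9601
rotate P by −φ3: (0.0621, 0.0001, -0.4212)
  A cos θ + B sin θ = C:  0.0679·cos θ + -0.4212·sin θ = -0.1518
  √(A²+B²)=0.4266;  θ3 = -1.4109+1.9345 ≈ 0.5235

θ₁ = 0.9597, θ₂ = 0.9601, θ₃ = 0.5235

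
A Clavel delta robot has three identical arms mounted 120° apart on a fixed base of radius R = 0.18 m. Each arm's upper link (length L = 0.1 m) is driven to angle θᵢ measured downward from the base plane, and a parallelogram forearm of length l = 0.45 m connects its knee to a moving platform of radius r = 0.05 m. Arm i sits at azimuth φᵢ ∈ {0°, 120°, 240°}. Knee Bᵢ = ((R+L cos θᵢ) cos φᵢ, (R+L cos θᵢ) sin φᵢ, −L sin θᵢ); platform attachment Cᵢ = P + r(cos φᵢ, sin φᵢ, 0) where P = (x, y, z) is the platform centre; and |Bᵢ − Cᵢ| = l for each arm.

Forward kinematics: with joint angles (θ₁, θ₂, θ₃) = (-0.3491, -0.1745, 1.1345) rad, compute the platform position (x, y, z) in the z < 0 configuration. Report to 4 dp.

arm 1 at φ=0.0°: ρ1 = 0.2240;  centre 1 = (0.2240, 0.0000, 0.0342)
arm 2 at φ=120.0°: ρ2 = 0.2285;  centre 2 = (-0.1142, 0.1979, 0.0174)
centre 3 = (0.1723·cos240.0°, 0.1723·sin240.0°, -0.0906) = (-0.0861, -0.1492, -0.0906)
subtract pairs → two planes through P
linear system: -0.6764x+0.3957y = 0.0012−-0.0337z; -0.6202x+-0.2984y = -0.0134−-0.2497z
det = 0.4473;  x = 0.0111+-0.2434z,  y = 0.0220+-0.3309z
quadratic in z: (1.1687)z²+(0.0207)z+(-0.1555)=0, √Δ=0.8530 → z ∈ {-0.3738, 0.3561}; z = -0.3738 (taking z<0)
x = 0.1021, y = 0.1456

(0.1021, 0.1456, -0.3738)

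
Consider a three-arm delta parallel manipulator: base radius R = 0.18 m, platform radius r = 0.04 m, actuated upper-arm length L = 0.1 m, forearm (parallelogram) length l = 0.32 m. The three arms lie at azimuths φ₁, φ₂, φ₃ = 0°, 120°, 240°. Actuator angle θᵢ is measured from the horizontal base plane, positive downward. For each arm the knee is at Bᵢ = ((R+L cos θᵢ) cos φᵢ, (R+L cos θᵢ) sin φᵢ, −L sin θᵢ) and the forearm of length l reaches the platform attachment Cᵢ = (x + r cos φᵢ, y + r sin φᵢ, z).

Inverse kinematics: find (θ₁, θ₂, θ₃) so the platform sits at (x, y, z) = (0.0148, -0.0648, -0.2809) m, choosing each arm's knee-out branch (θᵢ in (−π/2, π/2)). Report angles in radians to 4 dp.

θ₁ = 0.5232, θ₂ = 1.0473, θ₃ = 0.2614

arm 1 (φ=0.0°): x'=0.0148, y'=-0.0648
  A=0.1252, B=-0.2809, C=(l²−L²−A²−y'²−z²)/(2L)=-0.0319
  θ1 = atan2(B,A) + arccos(C/0.3075) = 0.5232
φ2=120.0° → target in arm frame (-0.0635, 0.0196)
  A=0.2035, B=-0.2809, C=(l²−L²−A²−y'²−z²)/(2L)=-0.1415
  γ=atan2(-0.2809,0.2035)=-0.9438;  ψ=arccos(-0.4080)=1.9911;  θ2=γ+ψ≈1.0473
rotate P by −φ3: (0.0487, 0.0452, -0.2809)
  A cos θ + B sin θ = C:  0.0913·cos θ + -0.2809·sin θ = 0.0156
  θ3 = atan2(B,A) + arccos(C/0.2954) = 0.2614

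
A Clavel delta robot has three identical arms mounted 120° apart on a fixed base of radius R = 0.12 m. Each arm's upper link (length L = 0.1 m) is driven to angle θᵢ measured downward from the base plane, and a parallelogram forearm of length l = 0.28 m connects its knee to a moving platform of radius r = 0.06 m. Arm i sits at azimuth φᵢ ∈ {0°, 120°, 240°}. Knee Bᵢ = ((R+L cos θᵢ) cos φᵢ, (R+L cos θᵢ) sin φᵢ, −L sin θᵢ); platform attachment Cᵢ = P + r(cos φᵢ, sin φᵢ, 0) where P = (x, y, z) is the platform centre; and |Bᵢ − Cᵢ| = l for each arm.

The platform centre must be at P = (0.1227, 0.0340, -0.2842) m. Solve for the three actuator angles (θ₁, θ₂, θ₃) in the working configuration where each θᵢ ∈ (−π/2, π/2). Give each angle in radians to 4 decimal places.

θ₁ = 0.0875, θ₂ = 0.9598, θ₃ = 1.2213

φ1=0.0° → target in arm frame (0.1227, 0.0340)
  A cos θ + B sin θ = C:  -0.0627·cos θ + -0.2842·sin θ = -0.0873
  √(A²+B²)=0.2910;  θ1 = -1.7879+1.8754 ≈ 0.0875
rotate P by −φ2: (-0.0319, -0.1233, -0.2842)
  e−x'=0.0919;  (l²−L²−(e−x')²−y'²−z²)/2L = -0.1800
  √(A²+B²)=0.2987;  θ2 = -1.2580+2.2178 ≈ 0.9598
arm 3 (φ=240.0°): x'=-0.0908, y'=0.0893
  A=0.1508, B=-0.2842, C=(l²−L²−A²−y'²−z²)/(2L)=-0.2154
  γ=atan2(-0.2842,0.1508)=-1.0830;  ψ=arccos(-0.6695)=2.3043;  θ3=γ+ψ≈1.2213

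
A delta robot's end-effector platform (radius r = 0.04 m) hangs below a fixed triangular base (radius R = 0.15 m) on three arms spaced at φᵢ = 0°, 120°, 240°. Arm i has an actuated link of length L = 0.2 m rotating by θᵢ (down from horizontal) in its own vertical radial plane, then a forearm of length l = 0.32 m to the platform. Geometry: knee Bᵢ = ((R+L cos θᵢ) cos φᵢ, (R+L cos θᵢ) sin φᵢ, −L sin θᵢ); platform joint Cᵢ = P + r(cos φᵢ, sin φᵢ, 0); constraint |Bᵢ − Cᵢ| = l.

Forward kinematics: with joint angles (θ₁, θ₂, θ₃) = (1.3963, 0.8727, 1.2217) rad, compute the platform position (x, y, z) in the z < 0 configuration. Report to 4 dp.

S1 = (0.1447·cos0.0°, 0.1447·sin0.0°, -0.1970) = (0.1447, 0.0000, -0.1970)
arm 2 at φ=120.0°: ρ2 = 0.2386;  S2 = (-0.1193, 0.2066, -0.1532)
φ3=240.0°: virtual centre (-0.0892, -0.1545, -0.1879), radius l
eliminate P² terms by subtracting sphere 1 from 2 and 3
linear system: -0.5280x+0.4132y = 0.0206−0.0875z; -0.4679x+-0.3090y = 0.0074−0.0181z
Cramer: x(z) = -0.0265+0.0968z;  y(z) = 0.0161-0.0881z
into |P−S₁|² = l²: 1.0171z² + 0.3579z + -0.0340 = 0;  Δ = 0.2666;  z = -0.4298 or 0.0779 → z<0 root = -0.4298
x = -0.0681, y = 0.0540

(-0.0681, 0.0540, -0.4298)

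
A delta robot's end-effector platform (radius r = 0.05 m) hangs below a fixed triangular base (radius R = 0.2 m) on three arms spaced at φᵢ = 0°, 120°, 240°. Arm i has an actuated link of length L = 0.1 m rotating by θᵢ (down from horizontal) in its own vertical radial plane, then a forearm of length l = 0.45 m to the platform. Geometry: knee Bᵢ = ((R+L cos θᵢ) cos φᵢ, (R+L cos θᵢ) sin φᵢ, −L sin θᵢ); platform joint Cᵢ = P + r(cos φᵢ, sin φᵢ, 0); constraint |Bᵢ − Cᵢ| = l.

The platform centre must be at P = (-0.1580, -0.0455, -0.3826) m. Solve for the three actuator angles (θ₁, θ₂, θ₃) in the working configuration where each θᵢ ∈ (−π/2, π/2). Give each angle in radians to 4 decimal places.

θ₁ = 1.2215, θ₂ = 0.1745, θ₃ = -0.3490

arm 1 (φ=0.0°): x'=-0.1580, y'=-0.0455
  A=0.3080, B=-0.3826, C=(l²−L²−A²−y'²−z²)/(2L)=-0.2541
  √(A²+B²)=0.4912;  θ1 = -0.8930+2.1145 ≈ 1.2215
φ2=120.0° → target in arm frame (0.0396, 0.1596)
  e−x'=0.1104;  (l²−L²−(e−x')²−y'²−z²)/2L = 0.0423
  γ=atan2(-0.3826,0.1104)=-1.2899;  ψ=arccos(0.1062)=1.4643;  θ2=γ+ψ≈0.1745
rotate P by −φ3: (0.1184, -0.1141, -0.3826)
  A=0.0316, B=-0.3826, C=(l²−L²−A²−y'²−z²)/(2L)=0.1605
  γ=atan2(-0.3826,0.0316)=-1.4884;  ψ=arccos(0.4181)=1.1394;  θ3=γ+ψ≈-0.3490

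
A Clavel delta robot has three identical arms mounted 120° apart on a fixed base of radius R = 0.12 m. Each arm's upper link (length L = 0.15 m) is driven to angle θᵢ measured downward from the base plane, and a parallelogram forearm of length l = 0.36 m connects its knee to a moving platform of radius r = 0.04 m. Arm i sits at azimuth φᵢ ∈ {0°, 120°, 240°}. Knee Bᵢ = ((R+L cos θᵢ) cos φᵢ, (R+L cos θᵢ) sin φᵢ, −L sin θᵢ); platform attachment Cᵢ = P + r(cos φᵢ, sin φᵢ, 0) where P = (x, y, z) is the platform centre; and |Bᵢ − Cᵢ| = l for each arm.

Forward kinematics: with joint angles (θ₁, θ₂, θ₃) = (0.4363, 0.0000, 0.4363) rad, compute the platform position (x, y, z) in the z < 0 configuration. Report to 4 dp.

φ1=0.0°: virtual centre (0.2159, 0.0000, -0.0634), radius l
arm 2 at φ=120.0°: e+L cos θ2 = 0.2300;  O2 = (-0.1150, 0.1992, 0.0000)
arm 3 at φ=240.0°: e+L cos θ3 = 0.2159;  O3 = (-0.1080, -0.1870, -0.0634)
eliminate P² terms by subtracting sphere 1 from 2 and 3
plane₁₂: -0.6619x+0.3984y+0.1268z = 0.0022
Cramer: x(z) = -0.0017+0.0938z;  y(z) = 0.0029-0.1624z
into |P−O₁|² = l²: 1.0352z² + 0.0850z + -0.0782 = 0;  Δ = 0.3311;  z = -0.3190 or 0.2369 → z<0 root = -0.3190
x = -0.0316, y = 0.0547

(-0.0316, 0.0547, -0.3190)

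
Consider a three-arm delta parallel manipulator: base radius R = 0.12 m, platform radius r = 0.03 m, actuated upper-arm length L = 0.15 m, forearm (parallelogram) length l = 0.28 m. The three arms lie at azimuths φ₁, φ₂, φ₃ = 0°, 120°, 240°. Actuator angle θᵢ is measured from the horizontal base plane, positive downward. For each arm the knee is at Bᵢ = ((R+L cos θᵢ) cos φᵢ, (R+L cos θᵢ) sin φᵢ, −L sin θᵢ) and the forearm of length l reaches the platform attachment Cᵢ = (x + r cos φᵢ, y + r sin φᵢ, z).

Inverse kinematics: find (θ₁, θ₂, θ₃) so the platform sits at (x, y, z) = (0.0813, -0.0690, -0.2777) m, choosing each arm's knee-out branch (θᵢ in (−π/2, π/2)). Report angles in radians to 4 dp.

rotate P by −φ1: (0.0813, -0.0690, -0.2777)
  e−x'=0.0087;  (l²−L²−(e−x')²−y'²−z²)/2L = -0.0868
  √(A²+B²)=0.2778;  θ1 = -1.5395+1.8887 ≈ 0.3492
φ2=120.0° → target in arm frame (-0.1004, -0.0359)
  A=0.1904, B=-0.2777, C=(l²−L²−A²−y'²−z²)/(2L)=-0.1959
  √(A²+B²)=0.3367;  θ2 = -0.9698+2.1916 ≈ 1.2219
φ3=240.0° → target in arm frame (0.0191, 0.1049)
  A=0.0709, B=-0.2777, C=(l²−L²−A²−y'²−z²)/(2L)=-0.1242
  √(A²+B²)=0.2866;  θ3 = -1.3208+2.0189 ≈ 0.6980

θ₁ = 0.3492, θ₂ = 1.2219, θ₃ = 0.6980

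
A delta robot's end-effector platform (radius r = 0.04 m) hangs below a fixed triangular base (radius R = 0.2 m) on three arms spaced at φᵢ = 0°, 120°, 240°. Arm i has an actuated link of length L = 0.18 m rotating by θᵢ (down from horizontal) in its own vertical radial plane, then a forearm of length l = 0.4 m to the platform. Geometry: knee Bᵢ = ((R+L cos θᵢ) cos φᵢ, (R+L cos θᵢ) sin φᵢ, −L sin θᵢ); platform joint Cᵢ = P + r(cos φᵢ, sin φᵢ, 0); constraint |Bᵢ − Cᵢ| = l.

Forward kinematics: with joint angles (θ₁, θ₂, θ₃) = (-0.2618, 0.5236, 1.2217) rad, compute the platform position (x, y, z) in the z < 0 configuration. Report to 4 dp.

φ1=0.0°: virtual centre (0.3339, 0.0000, 0.0466), radius l
arm 2 at φ=120.0°: ρ2 = 0.3159;  O2 = (-0.1579, 0.2736, -0.0900)
arm 3 at φ=240.0°: ρ3 = 0.2216;  O3 = (-0.1108, -0.1919, -0.1691)
|O₂|²−|O₁|² = -0.0058;  |O₃|²−|O₁|² = -0.0359
plane₁₂: -0.9836x+0.5471y+-0.2732z = -0.0058
det = 0.8640;  x = 0.0253+-0.3945z,  y = 0.0350+-0.2100z
sphere 1 gives Az²+Bz+C=0 with A=1.1998, B=0.1356, C=-0.0614;  B²−4AC=0.3130;  roots -0.2897, 0.1767;  negative root z = -0.2897
x = 0.1396, y = 0.0958

(0.1396, 0.0958, -0.2897)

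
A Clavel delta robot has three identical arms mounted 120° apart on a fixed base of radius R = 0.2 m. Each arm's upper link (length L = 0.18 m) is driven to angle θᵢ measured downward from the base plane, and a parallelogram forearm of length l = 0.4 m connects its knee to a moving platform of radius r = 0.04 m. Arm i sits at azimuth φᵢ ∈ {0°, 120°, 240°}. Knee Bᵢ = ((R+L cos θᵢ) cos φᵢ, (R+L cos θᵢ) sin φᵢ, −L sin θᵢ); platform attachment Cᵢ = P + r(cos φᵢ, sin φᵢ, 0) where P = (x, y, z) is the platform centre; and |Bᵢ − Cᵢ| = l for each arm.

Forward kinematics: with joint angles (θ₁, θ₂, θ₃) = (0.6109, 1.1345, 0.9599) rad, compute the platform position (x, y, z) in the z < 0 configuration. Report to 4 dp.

arm 1 at φ=0.0°: (R−r)+L cos θ1 = 0.3074;  centre 1 = (0.3074, 0.0000, -0.1032)
centre 2 = (0.2361·cos120.0°, 0.2361·sin120.0°, -0.1631) = (-0.1180, 0.2044, -0.1631)
φ3=240.0°: virtual centre (-0.1316, -0.2280, -0.1474), radius l
|centre ₂|²−|centre ₁|² = -0.0228;  |centre ₃|²−|centre ₁|² = -0.0141
[-0.8510 0.4089 -0.1198]·P = -0.0228;  [-0.8781 -0.4560 -0.0884]·P = -0.0141
det = 0.7470;  x = 0.0217+-0.1215z,  y = -0.0107+0.0401z
into |P−centre ₁|² = l²: 1.0164z² + 0.2751z + -0.0676 = 0;  Δ = 0.3503;  z = -0.4265 or 0.1559 → z<0 root = -0.4265
x = 0.0735, y = -0.0278

(0.0735, -0.0278, -0.4265)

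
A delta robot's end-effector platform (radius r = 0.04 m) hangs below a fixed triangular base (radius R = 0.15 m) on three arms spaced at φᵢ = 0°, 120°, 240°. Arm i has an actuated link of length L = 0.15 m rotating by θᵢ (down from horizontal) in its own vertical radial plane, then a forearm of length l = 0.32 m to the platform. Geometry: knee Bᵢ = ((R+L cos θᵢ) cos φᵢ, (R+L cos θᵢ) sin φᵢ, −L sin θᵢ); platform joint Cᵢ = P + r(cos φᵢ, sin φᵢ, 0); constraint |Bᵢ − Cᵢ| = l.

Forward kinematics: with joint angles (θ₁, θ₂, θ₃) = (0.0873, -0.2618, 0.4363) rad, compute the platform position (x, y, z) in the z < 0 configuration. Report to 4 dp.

φ1=0.0°: virtual centre (0.2594, 0.0000, -0.0131), radius l
S2 = (0.2549·cos120.0°, 0.2549·sin120.0°, 0.0388) = (-0.1274, 0.2207, 0.0388)
φ3=240.0°: virtual centre (-0.1230, -0.2130, -0.0634), radius l
subtract pairs → two planes through P
plane₁₂: -0.7737x+0.4415y+0.1038z = -0.0010
Cramer: x(z) = 0.0026-0.0003z;  y(z) = 0.0023-0.2357z
quadratic in z: (1.0555)z²+(0.0252)z+(-0.0363)=0, √Δ=0.3921 → z ∈ {-0.1977, 0.1738}; z = -0.1977 (taking z<0)
x = 0.0027, y = 0.0489

(0.0027, 0.0489, -0.1977)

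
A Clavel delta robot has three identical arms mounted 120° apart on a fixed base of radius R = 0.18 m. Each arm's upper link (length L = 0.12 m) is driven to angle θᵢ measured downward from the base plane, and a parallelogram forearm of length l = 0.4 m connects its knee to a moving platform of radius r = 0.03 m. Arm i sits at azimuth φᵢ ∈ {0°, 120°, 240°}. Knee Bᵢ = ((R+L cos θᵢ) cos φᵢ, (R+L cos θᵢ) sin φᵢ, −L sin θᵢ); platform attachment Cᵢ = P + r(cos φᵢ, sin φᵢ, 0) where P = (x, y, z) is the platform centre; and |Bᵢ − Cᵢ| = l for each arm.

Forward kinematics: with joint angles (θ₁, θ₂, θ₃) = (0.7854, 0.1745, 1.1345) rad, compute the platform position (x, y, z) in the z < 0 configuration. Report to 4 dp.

(-0.0127, 0.1063, -0.3805)

arm 1 at φ=0.0°: e+L cos θ1 = 0.2349;  centre 1 = (0.2349, 0.0000, -0.0849)
centre 2 = (0.2682·cos120.0°, 0.2682·sin120.0°, -0.0208) = (-0.1341, 0.2322, -0.0208)
arm 3 at φ=240.0°: e+L cos θ3 = 0.2007;  centre 3 = (-0.1004, -0.1738, -0.1088)
subtract pairs → two planes through P
[-0.7379 0.4645 0.1280]·P = 0.0100;  [-0.6704 -0.3476 -0.0478]·P = -0.0102
det = 0.5679;  x = 0.0023+0.0393z,  y = 0.0251+-0.2133z
into |P−centre ₁|² = l²: 1.0470z² + 0.1407z + -0.0981 = 0;  Δ = 0.4305;  z = -0.3805 or 0.2461 → z<0 root = -0.3805
x = -0.0127, y = 0.1063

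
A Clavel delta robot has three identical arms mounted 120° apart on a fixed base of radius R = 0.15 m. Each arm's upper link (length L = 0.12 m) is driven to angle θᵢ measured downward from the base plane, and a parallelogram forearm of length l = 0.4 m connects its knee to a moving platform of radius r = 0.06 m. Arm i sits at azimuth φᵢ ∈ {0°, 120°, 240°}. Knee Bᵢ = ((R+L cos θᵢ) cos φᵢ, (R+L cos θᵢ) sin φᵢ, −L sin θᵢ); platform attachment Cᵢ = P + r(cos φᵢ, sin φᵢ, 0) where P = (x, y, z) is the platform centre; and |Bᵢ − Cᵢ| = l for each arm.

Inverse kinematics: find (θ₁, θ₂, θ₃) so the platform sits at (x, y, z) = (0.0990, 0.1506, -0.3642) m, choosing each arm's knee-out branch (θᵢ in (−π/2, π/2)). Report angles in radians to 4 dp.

θ₁ = 0.0876, θ₂ = 0.1748, θ₃ = 1.2221

arm 1 (φ=0.0°): x'=0.0990, y'=0.1506
  A=-0.0090, B=-0.3642, C=(l²−L²−A²−y'²−z²)/(2L)=-0.0408
  γ=atan2(-0.3642,-0.0090)=-1.5955;  ψ=arccos(-0.1121)=1.6832;  θ1=γ+ψ≈0.0876
arm 2 (φ=120.0°): x'=0.0809, y'=-0.1610
  e−x'=0.0091;  (l²−L²−(e−x')²−y'²−z²)/2L = -0.0544
  θ2 = atan2(B,A) + arccos(C/0.3643) = 0.1748
φ3=240.0° → target in arm frame (-0.1799, 0.0104)
  A=0.2699, B=-0.3642, C=(l²−L²−A²−y'²−z²)/(2L)=-0.2500
  γ=atan2(-0.3642,0.2699)=-0.9330;  ψ=arccos(-0.5516)=2.1550;  θ3=γ+ψ≈1.2221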